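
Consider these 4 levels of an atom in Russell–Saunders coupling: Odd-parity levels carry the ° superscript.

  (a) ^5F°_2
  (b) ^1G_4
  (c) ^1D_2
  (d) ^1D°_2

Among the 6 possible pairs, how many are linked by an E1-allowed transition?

(a)–(b): forbidden (ΔS, ΔJ).
(a)–(c): forbidden (ΔS).
(a)–(d): forbidden (parity, ΔS).
(b)–(c): forbidden (parity, ΔL, ΔJ).
(b)–(d): forbidden (ΔL, ΔJ).
(c)–(d): allowed.
Allowed pairs: 1 of 6.

1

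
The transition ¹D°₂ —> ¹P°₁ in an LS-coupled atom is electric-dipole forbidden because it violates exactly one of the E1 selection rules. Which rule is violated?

ΔL = 0, ±1 (not L=0↔0): L: 2 → 1, ΔL = -1 — passes.
ΔJ = 0, ±1 (not J=0↔0): J: 2 → 1, ΔJ = -1 — passes.
ΔS = 0: S: 0 → 0 — passes.
Parity must change: odd → odd — fails.

parity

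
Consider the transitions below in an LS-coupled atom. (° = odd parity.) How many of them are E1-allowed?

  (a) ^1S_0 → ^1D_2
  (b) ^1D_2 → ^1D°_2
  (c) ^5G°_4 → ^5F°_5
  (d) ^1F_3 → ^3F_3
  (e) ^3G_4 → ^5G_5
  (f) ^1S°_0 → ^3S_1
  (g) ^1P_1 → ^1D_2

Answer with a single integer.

1

(a) forbidden (parity, ΔL, ΔJ fail)
(b) allowed
(c) forbidden (parity fails)
(d) forbidden (parity, ΔS fail)
(e) forbidden (parity, ΔS fail)
(f) forbidden (ΔS, ΔL fail)
(g) forbidden (parity fails)
Total allowed: 1 of 7.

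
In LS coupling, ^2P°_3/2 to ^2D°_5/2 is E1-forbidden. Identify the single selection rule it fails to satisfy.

Reading off the term symbols: S 1/2→1/2, L 1→2, J 3/2→5/2, parity odd→odd.
Parity must change: odd → odd — ✗.
ΔS = 0: S: 1/2 → 1/2 — ✓.
ΔL = 0, ±1 (not L=0↔0): L: 1 → 2, ΔL = +1 — ✓.
ΔJ = 0, ±1 (not J=0↔0): J: 3/2 → 5/2, ΔJ = +1 — ✓.

parity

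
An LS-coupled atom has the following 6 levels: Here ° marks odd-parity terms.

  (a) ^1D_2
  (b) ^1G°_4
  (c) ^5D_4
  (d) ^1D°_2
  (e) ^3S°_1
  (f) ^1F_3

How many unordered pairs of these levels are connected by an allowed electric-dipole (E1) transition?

(a)–(b): forbidden (ΔL, ΔJ).
(a)–(c): forbidden (parity, ΔS, ΔJ).
(a)–(d): allowed.
(a)–(e): forbidden (ΔS, ΔL).
(a)–(f): forbidden (parity).
(b)–(c): forbidden (ΔS, ΔL).
(b)–(d): forbidden (parity, ΔL, ΔJ).
(b)–(e): forbidden (parity, ΔS, ΔL, ΔJ).
(b)–(f): allowed.
(c)–(d): forbidden (ΔS, ΔJ).
(c)–(e): forbidden (ΔS, ΔL, ΔJ).
(c)–(f): forbidden (parity, ΔS).
(d)–(e): forbidden (parity, ΔS, ΔL).
(d)–(f): allowed.
(e)–(f): forbidden (ΔS, ΔL, ΔJ).
Allowed pairs: 3 of 15.

3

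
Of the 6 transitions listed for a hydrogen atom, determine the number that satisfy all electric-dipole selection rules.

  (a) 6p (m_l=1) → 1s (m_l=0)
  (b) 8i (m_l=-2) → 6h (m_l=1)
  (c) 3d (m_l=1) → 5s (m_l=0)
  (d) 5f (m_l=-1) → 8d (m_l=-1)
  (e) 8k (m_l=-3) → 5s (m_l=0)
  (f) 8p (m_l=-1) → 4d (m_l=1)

(a) allowed
(b) forbidden — Δm_l = +3 (E1 requires Δm_l = 0, ±1)
(c) forbidden — Δl = -2 (E1 requires Δl = ±1)
(d) allowed
(e) forbidden — Δl = -7 (E1 requires Δl = ±1); Δm_l = +3 (E1 requires Δm_l = 0, ±1)
(f) forbidden — Δm_l = +2 (E1 requires Δm_l = 0, ±1)
Total allowed: 2 of 6.

2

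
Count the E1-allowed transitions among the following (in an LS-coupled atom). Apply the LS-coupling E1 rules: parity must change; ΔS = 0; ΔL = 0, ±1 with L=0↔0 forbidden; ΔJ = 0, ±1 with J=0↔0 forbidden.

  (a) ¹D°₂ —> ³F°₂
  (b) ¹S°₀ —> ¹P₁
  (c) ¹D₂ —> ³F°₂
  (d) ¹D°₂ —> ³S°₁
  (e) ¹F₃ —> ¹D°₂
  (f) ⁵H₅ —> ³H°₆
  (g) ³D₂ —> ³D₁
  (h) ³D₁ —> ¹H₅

(a) forbidden (parity, ΔS fail)
(b) allowed
(c) forbidden (ΔS fails)
(d) forbidden (parity, ΔS, ΔL fail)
(e) allowed
(f) forbidden (ΔS fails)
(g) forbidden (parity fails)
(h) forbidden (parity, ΔS, ΔL, ΔJ fail)
Total allowed: 2 of 8.

2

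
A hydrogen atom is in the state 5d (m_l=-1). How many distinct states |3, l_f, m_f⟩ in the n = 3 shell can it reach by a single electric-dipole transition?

2

E1 requires Δl = ±1, so l_f ∈ {1, 3}; with 0 ≤ l_f ≤ n_f−1 = 2, the allowed l_f values are {1}.
For l_f = 1: m_f ∈ {m_i−1, m_i, m_i+1} ∩ [−1, 1] = {-1, 0} → 2 states.
Total: 2.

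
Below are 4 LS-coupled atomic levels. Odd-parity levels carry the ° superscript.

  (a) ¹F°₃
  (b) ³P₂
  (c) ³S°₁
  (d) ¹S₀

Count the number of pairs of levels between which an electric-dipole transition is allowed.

1

(a)–(b): forbidden (ΔS, ΔL).
(a)–(c): forbidden (parity, ΔS, ΔL, ΔJ).
(a)–(d): forbidden (ΔL, ΔJ).
(b)–(c): allowed.
(b)–(d): forbidden (parity, ΔS, ΔJ).
(c)–(d): forbidden (ΔS, ΔL).
Allowed pairs: 1 of 6.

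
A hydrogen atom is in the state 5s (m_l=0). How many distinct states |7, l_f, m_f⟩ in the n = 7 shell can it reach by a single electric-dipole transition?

3

E1 requires Δl = ±1, so l_f ∈ {-1, 1}; with 0 ≤ l_f ≤ n_f−1 = 6, the allowed l_f values are {1}.
For l_f = 1: m_f ∈ {m_i−1, m_i, m_i+1} ∩ [−1, 1] = {-1, 0, 1} → 3 states.
Total: 3.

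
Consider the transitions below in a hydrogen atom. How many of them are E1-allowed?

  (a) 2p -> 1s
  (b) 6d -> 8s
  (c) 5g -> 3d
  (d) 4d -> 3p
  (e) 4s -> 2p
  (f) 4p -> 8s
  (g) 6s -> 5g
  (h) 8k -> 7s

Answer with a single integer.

4

(a) allowed
(b) forbidden — Δl = -2 (E1 requires Δl = ±1)
(c) forbidden — Δl = -2 (E1 requires Δl = ±1)
(d) allowed
(e) allowed
(f) allowed
(g) forbidden — Δl = +4 (E1 requires Δl = ±1)
(h) forbidden — Δl = -7 (E1 requires Δl = ±1)
Total allowed: 4 of 8.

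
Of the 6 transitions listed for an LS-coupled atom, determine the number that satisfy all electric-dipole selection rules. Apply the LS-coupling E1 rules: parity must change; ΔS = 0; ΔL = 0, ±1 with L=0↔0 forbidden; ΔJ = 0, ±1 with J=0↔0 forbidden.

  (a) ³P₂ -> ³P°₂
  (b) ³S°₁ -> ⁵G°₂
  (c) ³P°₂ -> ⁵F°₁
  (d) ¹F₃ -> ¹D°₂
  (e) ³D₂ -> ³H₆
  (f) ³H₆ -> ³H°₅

(a) allowed
(b) forbidden (parity, ΔS, ΔL fail)
(c) forbidden (parity, ΔS, ΔL fail)
(d) allowed
(e) forbidden (parity, ΔL, ΔJ fail)
(f) allowed
Total allowed: 3 of 6.

3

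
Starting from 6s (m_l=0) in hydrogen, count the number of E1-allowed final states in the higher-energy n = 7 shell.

3

E1 requires Δl = ±1, so l_f ∈ {-1, 1}; with 0 ≤ l_f ≤ n_f−1 = 6, the allowed l_f values are {1}.
For l_f = 1: m_f ∈ {m_i−1, m_i, m_i+1} ∩ [−1, 1] = {-1, 0, 1} → 3 states.
Total: 3.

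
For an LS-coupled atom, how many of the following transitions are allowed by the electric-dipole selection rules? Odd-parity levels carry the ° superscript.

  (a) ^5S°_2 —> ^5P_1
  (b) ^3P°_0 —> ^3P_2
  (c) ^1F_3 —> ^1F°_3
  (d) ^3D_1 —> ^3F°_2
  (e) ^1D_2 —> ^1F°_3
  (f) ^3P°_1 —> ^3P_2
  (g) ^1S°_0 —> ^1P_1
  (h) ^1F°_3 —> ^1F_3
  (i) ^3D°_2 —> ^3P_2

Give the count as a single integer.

8

(a) allowed
(b) forbidden (ΔJ fails)
(c) allowed
(d) allowed
(e) allowed
(f) allowed
(g) allowed
(h) allowed
(i) allowed
Total allowed: 8 of 9.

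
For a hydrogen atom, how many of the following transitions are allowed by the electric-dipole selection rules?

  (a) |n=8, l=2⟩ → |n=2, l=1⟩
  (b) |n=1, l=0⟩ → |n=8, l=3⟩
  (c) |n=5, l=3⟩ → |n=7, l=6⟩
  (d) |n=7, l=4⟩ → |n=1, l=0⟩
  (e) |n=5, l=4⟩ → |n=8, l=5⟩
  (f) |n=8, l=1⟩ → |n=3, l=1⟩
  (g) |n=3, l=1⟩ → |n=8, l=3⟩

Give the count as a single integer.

2

(a) allowed
(b) forbidden — Δl = +3 (E1 requires Δl = ±1)
(c) forbidden — Δl = +3 (E1 requires Δl = ±1)
(d) forbidden — Δl = -4 (E1 requires Δl = ±1)
(e) allowed
(f) forbidden — Δl = +0 (E1 requires Δl = ±1)
(g) forbidden — Δl = +2 (E1 requires Δl = ±1)
Total allowed: 2 of 7.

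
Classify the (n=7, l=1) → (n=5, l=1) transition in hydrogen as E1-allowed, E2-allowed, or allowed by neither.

Δl = 1 − 1 = +0; l_i + l_f = 2.
E1 (Δl = ±1): not satisfied.
E2 (Δl = 0,±2, l_i+l_f ≥ 2): satisfied.

E2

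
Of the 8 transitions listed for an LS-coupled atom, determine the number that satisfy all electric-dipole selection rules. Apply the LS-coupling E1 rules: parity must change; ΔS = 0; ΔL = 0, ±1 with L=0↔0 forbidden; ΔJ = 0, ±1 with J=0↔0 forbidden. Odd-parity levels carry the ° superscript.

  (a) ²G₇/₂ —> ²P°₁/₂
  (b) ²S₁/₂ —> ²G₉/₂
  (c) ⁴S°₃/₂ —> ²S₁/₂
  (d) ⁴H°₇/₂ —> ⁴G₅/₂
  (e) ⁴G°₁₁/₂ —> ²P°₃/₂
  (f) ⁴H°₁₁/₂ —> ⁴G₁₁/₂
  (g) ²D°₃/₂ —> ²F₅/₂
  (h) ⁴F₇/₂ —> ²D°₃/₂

(a) forbidden (ΔL, ΔJ fail)
(b) forbidden (parity, ΔL, ΔJ fail)
(c) forbidden (ΔS, ΔL fail)
(d) allowed
(e) forbidden (parity, ΔS, ΔL, ΔJ fail)
(f) allowed
(g) allowed
(h) forbidden (ΔS, ΔJ fail)
Total allowed: 3 of 8.

3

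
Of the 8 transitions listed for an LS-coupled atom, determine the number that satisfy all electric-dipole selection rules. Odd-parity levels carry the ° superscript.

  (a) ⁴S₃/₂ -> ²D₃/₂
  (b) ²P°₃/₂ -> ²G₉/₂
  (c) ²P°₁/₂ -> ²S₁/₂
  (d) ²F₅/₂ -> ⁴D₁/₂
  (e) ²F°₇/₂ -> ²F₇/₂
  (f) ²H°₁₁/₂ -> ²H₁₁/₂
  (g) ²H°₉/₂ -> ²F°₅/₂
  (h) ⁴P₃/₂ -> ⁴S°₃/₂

(a) forbidden (parity, ΔS, ΔL fail)
(b) forbidden (ΔL, ΔJ fail)
(c) allowed
(d) forbidden (parity, ΔS, ΔJ fail)
(e) allowed
(f) allowed
(g) forbidden (parity, ΔL, ΔJ fail)
(h) allowed
Total allowed: 4 of 8.

4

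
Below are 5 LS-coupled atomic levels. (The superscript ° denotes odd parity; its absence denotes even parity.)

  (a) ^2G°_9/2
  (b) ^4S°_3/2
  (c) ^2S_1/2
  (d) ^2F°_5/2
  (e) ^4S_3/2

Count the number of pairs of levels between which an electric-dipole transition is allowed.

(a)–(b): forbidden (parity, ΔS, ΔL, ΔJ).
(a)–(c): forbidden (ΔL, ΔJ).
(a)–(d): forbidden (parity, ΔJ).
(a)–(e): forbidden (ΔS, ΔL, ΔJ).
(b)–(c): forbidden (ΔS, ΔL).
(b)–(d): forbidden (parity, ΔS, ΔL).
(b)–(e): forbidden (ΔL).
(c)–(d): forbidden (ΔL, ΔJ).
(c)–(e): forbidden (parity, ΔS, ΔL).
(d)–(e): forbidden (ΔS, ΔL).
Allowed pairs: 0 of 10.

0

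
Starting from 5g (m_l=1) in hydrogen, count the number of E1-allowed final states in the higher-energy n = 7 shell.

6

E1 requires Δl = ±1, so l_f ∈ {3, 5}; with 0 ≤ l_f ≤ n_f−1 = 6, the allowed l_f values are {3, 5}.
For l_f = 3: m_f ∈ {m_i−1, m_i, m_i+1} ∩ [−3, 3] = {0, 1, 2} → 3 states.
For l_f = 5: m_f ∈ {m_i−1, m_i, m_i+1} ∩ [−5, 5] = {0, 1, 2} → 3 states.
Total: 6.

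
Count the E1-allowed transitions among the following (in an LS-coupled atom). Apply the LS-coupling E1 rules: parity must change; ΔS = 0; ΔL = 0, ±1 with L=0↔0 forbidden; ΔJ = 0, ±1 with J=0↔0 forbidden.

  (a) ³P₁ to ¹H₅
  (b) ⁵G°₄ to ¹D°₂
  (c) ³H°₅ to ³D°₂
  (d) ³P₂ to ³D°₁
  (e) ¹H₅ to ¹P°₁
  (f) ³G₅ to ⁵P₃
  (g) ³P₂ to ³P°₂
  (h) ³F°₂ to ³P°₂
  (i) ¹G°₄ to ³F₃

(a) forbidden (parity, ΔS, ΔL, ΔJ fail)
(b) forbidden (parity, ΔS, ΔL, ΔJ fail)
(c) forbidden (parity, ΔL, ΔJ fail)
(d) allowed
(e) forbidden (ΔL, ΔJ fail)
(f) forbidden (parity, ΔS, ΔL, ΔJ fail)
(g) allowed
(h) forbidden (parity, ΔL fail)
(i) forbidden (ΔS fails)
Total allowed: 2 of 9.

2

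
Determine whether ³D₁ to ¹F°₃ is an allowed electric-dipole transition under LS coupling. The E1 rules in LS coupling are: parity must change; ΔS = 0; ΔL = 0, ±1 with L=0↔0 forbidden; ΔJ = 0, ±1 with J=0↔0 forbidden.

Parity must change: even → odd — ✓.
ΔS = 0: S: 1 → 0 — ✗.
ΔL = 0, ±1 (not L=0↔0): L: 2 → 3, ΔL = +1 — ✓.
ΔJ = 0, ±1 (not J=0↔0): J: 1 → 3, ΔJ = +2 — ✗.
Rule(s) violated: ΔS, ΔJ.

forbidden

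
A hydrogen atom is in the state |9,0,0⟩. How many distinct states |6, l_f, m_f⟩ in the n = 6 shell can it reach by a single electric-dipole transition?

3

E1 requires Δl = ±1, so l_f ∈ {-1, 1}; with 0 ≤ l_f ≤ n_f−1 = 5, the allowed l_f values are {1}.
For l_f = 1: m_f ∈ {m_i−1, m_i, m_i+1} ∩ [−1, 1] = {-1, 0, 1} → 3 states.
Total: 3.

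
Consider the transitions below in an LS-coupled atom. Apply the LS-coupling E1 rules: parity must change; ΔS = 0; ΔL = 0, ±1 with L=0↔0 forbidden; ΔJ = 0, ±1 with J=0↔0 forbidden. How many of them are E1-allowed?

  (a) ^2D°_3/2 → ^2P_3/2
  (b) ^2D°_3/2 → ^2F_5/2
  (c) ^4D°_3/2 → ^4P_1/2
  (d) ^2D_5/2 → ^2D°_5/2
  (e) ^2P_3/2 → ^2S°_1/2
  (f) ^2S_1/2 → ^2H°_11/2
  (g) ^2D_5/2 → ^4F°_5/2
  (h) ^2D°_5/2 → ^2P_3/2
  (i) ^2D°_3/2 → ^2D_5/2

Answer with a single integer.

7

(a) allowed
(b) allowed
(c) allowed
(d) allowed
(e) allowed
(f) forbidden (ΔL, ΔJ fail)
(g) forbidden (ΔS fails)
(h) allowed
(i) allowed
Total allowed: 7 of 9.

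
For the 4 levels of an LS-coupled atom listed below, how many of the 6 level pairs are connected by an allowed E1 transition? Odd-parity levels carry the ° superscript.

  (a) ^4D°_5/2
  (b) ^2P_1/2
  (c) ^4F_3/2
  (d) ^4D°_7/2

1

(a)–(b): forbidden (ΔS, ΔJ).
(a)–(c): allowed.
(a)–(d): forbidden (parity).
(b)–(c): forbidden (parity, ΔS, ΔL).
(b)–(d): forbidden (ΔS, ΔJ).
(c)–(d): forbidden (ΔJ).
Allowed pairs: 1 of 6.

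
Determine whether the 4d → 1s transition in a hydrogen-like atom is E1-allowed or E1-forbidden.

forbidden

l: 2 → 0 (Δl = -2). Δl = ±1 fails.
The transition is electric-dipole forbidden.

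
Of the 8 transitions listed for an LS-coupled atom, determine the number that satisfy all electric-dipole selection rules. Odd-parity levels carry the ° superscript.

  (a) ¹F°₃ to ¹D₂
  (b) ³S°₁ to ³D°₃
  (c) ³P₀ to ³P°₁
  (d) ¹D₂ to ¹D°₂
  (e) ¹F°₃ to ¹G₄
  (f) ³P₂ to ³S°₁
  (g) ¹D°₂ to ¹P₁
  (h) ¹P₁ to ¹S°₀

7

(a) allowed
(b) forbidden (parity, ΔL, ΔJ fail)
(c) allowed
(d) allowed
(e) allowed
(f) allowed
(g) allowed
(h) allowed
Total allowed: 7 of 8.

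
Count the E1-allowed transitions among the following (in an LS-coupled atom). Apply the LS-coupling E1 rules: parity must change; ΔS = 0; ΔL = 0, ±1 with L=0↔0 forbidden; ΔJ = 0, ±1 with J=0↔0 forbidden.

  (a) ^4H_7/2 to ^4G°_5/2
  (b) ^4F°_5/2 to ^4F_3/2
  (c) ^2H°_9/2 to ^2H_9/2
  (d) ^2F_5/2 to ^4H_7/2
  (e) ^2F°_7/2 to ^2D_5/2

4

(a) allowed
(b) allowed
(c) allowed
(d) forbidden (parity, ΔS, ΔL fail)
(e) allowed
Total allowed: 4 of 5.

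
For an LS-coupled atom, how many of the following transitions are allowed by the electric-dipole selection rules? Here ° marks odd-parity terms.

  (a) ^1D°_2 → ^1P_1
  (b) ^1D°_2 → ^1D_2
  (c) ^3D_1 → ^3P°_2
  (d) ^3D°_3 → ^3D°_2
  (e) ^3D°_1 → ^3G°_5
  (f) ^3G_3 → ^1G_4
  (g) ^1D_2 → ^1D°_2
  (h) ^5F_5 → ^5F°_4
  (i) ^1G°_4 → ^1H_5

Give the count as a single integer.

6

(a) allowed
(b) allowed
(c) allowed
(d) forbidden (parity fails)
(e) forbidden (parity, ΔL, ΔJ fail)
(f) forbidden (parity, ΔS fail)
(g) allowed
(h) allowed
(i) allowed
Total allowed: 6 of 9.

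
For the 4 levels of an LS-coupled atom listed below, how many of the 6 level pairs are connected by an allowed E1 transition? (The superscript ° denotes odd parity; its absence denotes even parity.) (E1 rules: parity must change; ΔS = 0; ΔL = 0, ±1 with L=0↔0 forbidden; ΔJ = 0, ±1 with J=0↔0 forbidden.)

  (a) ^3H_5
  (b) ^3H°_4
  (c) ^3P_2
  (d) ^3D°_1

2

(a)–(b): allowed.
(a)–(c): forbidden (parity, ΔL, ΔJ).
(a)–(d): forbidden (ΔL, ΔJ).
(b)–(c): forbidden (ΔL, ΔJ).
(b)–(d): forbidden (parity, ΔL, ΔJ).
(c)–(d): allowed.
Allowed pairs: 2 of 6.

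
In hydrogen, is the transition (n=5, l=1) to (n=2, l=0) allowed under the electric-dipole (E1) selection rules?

Δl = 0 − 1 = -1; the E1 rule Δl = ±1 is ok.
All E1 selection rules are satisfied.

allowed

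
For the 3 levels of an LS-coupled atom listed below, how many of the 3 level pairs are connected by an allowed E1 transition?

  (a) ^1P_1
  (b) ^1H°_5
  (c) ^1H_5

(a)–(b): forbidden (ΔL, ΔJ).
(a)–(c): forbidden (parity, ΔL, ΔJ).
(b)–(c): allowed.
Allowed pairs: 1 of 3.

1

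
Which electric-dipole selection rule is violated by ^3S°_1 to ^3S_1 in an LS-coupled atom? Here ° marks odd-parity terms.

the L=0 ↔ L=0 exclusion

Initial level: S=1, L=0, J=1, parity odd. Final level: S=1, L=0, J=1, parity even.
ΔJ = 0, ±1 (not J=0↔0): J: 1 → 1, ΔJ = +0 — ✓.
ΔS = 0: S: 1 → 1 — ✓.
Parity must change: odd → even — ✓.
ΔL = 0, ±1 (not L=0↔0): L: 0 → 0, ΔL = +0 — ✗.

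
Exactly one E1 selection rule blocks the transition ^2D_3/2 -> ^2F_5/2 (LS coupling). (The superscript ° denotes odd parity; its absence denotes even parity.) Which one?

parity

Parity must change: even → even — ✗.
ΔL = 0, ±1 (not L=0↔0): L: 2 → 3, ΔL = +1 — ✓.
ΔS = 0: S: 1/2 → 1/2 — ✓.
ΔJ = 0, ±1 (not J=0↔0): J: 3/2 → 5/2, ΔJ = +1 — ✓.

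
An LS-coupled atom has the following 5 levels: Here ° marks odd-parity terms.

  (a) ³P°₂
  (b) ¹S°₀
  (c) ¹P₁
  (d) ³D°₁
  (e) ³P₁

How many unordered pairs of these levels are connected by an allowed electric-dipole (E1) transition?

(a)–(b): forbidden (parity, ΔS, ΔJ).
(a)–(c): forbidden (ΔS).
(a)–(d): forbidden (parity).
(a)–(e): allowed.
(b)–(c): allowed.
(b)–(d): forbidden (parity, ΔS, ΔL).
(b)–(e): forbidden (ΔS).
(c)–(d): forbidden (ΔS).
(c)–(e): forbidden (parity, ΔS).
(d)–(e): allowed.
Allowed pairs: 3 of 10.

3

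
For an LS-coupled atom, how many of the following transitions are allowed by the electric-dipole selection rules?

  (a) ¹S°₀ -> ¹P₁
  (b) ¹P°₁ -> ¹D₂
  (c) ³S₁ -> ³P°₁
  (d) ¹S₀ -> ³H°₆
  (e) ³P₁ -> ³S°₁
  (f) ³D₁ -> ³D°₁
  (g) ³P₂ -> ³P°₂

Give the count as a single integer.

6

(a) allowed
(b) allowed
(c) allowed
(d) forbidden (ΔS, ΔL, ΔJ fail)
(e) allowed
(f) allowed
(g) allowed
Total allowed: 6 of 7.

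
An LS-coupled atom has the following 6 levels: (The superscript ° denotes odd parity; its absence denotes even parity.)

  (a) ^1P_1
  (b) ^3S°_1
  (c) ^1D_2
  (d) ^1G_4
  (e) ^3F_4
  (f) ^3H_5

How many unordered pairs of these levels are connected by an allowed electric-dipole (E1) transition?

0

(a)–(b): forbidden (ΔS).
(a)–(c): forbidden (parity).
(a)–(d): forbidden (parity, ΔL, ΔJ).
(a)–(e): forbidden (parity, ΔS, ΔL, ΔJ).
(a)–(f): forbidden (parity, ΔS, ΔL, ΔJ).
(b)–(c): forbidden (ΔS, ΔL).
(b)–(d): forbidden (ΔS, ΔL, ΔJ).
(b)–(e): forbidden (ΔL, ΔJ).
(b)–(f): forbidden (ΔL, ΔJ).
(c)–(d): forbidden (parity, ΔL, ΔJ).
(c)–(e): forbidden (parity, ΔS, ΔJ).
(c)–(f): forbidden (parity, ΔS, ΔL, ΔJ).
(d)–(e): forbidden (parity, ΔS).
(d)–(f): forbidden (parity, ΔS).
(e)–(f): forbidden (parity, ΔL).
Allowed pairs: 0 of 15.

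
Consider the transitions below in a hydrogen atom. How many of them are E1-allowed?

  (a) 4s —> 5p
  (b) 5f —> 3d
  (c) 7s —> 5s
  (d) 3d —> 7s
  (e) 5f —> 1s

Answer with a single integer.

2

(a) allowed
(b) allowed
(c) forbidden — Δl = +0 (E1 requires Δl = ±1)
(d) forbidden — Δl = -2 (E1 requires Δl = ±1)
(e) forbidden — Δl = -3 (E1 requires Δl = ±1)
Total allowed: 2 of 5.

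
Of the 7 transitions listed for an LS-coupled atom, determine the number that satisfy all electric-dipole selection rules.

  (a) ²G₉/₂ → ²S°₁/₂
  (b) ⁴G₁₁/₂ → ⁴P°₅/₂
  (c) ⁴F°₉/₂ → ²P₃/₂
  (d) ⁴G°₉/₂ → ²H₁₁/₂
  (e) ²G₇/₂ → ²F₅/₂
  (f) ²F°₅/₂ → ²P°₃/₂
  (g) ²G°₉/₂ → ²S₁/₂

(a) forbidden (ΔL, ΔJ fail)
(b) forbidden (ΔL, ΔJ fail)
(c) forbidden (ΔS, ΔL, ΔJ fail)
(d) forbidden (ΔS fails)
(e) forbidden (parity fails)
(f) forbidden (parity, ΔL fail)
(g) forbidden (ΔL, ΔJ fail)
Total allowed: 0 of 7.

0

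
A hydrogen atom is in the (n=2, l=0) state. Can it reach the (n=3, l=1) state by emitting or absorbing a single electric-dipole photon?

allowed

l: 0 → 1 (Δl = +1). Δl = ±1 passes.
All E1 selection rules are satisfied.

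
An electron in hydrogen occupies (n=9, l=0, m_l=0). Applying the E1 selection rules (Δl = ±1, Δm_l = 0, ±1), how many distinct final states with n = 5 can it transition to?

E1 requires Δl = ±1, so l_f ∈ {-1, 1}; with 0 ≤ l_f ≤ n_f−1 = 4, the allowed l_f values are {1}.
For l_f = 1: m_f ∈ {m_i−1, m_i, m_i+1} ∩ [−1, 1] = {-1, 0, 1} → 3 states.
Total: 3.

3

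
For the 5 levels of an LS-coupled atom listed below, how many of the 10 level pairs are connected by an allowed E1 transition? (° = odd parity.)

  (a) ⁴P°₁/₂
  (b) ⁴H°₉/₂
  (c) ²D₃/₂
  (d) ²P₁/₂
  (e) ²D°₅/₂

(a)–(b): forbidden (parity, ΔL, ΔJ).
(a)–(c): forbidden (ΔS).
(a)–(d): forbidden (ΔS).
(a)–(e): forbidden (parity, ΔS, ΔJ).
(b)–(c): forbidden (ΔS, ΔL, ΔJ).
(b)–(d): forbidden (ΔS, ΔL, ΔJ).
(b)–(e): forbidden (parity, ΔS, ΔL, ΔJ).
(c)–(d): forbidden (parity).
(c)–(e): allowed.
(d)–(e): forbidden (ΔJ).
Allowed pairs: 1 of 10.

1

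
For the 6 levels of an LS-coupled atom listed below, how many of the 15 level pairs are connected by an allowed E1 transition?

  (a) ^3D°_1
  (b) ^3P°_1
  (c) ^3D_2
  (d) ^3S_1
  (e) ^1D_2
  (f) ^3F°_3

4

(a)–(b): forbidden (parity).
(a)–(c): allowed.
(a)–(d): forbidden (ΔL).
(a)–(e): forbidden (ΔS).
(a)–(f): forbidden (parity, ΔJ).
(b)–(c): allowed.
(b)–(d): allowed.
(b)–(e): forbidden (ΔS).
(b)–(f): forbidden (parity, ΔL, ΔJ).
(c)–(d): forbidden (parity, ΔL).
(c)–(e): forbidden (parity, ΔS).
(c)–(f): allowed.
(d)–(e): forbidden (parity, ΔS, ΔL).
(d)–(f): forbidden (ΔL, ΔJ).
(e)–(f): forbidden (ΔS).
Allowed pairs: 4 of 15.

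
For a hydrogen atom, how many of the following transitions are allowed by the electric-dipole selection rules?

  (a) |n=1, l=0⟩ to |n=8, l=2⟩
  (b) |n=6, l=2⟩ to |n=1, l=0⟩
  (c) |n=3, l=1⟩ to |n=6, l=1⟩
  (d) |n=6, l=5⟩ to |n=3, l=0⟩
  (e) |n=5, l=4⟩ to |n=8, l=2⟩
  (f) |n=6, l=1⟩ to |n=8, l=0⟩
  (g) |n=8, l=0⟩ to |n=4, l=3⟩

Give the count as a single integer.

(a) forbidden — Δl = +2 (E1 requires Δl = ±1)
(b) forbidden — Δl = -2 (E1 requires Δl = ±1)
(c) forbidden — Δl = +0 (E1 requires Δl = ±1)
(d) forbidden — Δl = -5 (E1 requires Δl = ±1)
(e) forbidden — Δl = -2 (E1 requires Δl = ±1)
(f) allowed
(g) forbidden — Δl = +3 (E1 requires Δl = ±1)
Total allowed: 1 of 7.

1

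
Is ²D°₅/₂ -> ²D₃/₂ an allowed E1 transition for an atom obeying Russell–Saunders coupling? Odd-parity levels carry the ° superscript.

allowed

Parity must change: odd → even — ✓.
ΔS = 0: S: 1/2 → 1/2 — ✓.
ΔL = 0, ±1 (not L=0↔0): L: 2 → 2, ΔL = +0 — ✓.
ΔJ = 0, ±1 (not J=0↔0): J: 5/2 → 3/2, ΔJ = -1 — ✓.
All four E1 rules are satisfied.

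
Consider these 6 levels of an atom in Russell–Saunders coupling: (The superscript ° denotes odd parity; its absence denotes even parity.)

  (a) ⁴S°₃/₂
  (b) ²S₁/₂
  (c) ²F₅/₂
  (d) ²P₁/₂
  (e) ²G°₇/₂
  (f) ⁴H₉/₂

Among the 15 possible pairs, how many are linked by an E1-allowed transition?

1

(a)–(b): forbidden (ΔS, ΔL).
(a)–(c): forbidden (ΔS, ΔL).
(a)–(d): forbidden (ΔS).
(a)–(e): forbidden (parity, ΔS, ΔL, ΔJ).
(a)–(f): forbidden (ΔL, ΔJ).
(b)–(c): forbidden (parity, ΔL, ΔJ).
(b)–(d): forbidden (parity).
(b)–(e): forbidden (ΔL, ΔJ).
(b)–(f): forbidden (parity, ΔS, ΔL, ΔJ).
(c)–(d): forbidden (parity, ΔL, ΔJ).
(c)–(e): allowed.
(c)–(f): forbidden (parity, ΔS, ΔL, ΔJ).
(d)–(e): forbidden (ΔL, ΔJ).
(d)–(f): forbidden (parity, ΔS, ΔL, ΔJ).
(e)–(f): forbidden (ΔS).
Allowed pairs: 1 of 15.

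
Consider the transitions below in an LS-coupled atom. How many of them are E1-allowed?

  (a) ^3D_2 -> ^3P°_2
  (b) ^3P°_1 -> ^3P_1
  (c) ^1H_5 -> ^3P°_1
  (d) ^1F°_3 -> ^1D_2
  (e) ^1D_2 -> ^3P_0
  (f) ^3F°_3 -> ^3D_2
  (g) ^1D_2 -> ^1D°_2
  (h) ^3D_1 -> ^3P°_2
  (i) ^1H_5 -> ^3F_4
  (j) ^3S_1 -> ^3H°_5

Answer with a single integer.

(a) allowed
(b) allowed
(c) forbidden (ΔS, ΔL, ΔJ fail)
(d) allowed
(e) forbidden (parity, ΔS, ΔJ fail)
(f) allowed
(g) allowed
(h) allowed
(i) forbidden (parity, ΔS, ΔL fail)
(j) forbidden (ΔL, ΔJ fail)
Total allowed: 6 of 10.

6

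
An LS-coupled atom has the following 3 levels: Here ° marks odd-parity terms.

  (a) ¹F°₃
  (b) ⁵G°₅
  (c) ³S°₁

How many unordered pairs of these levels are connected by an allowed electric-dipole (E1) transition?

(a)–(b): forbidden (parity, ΔS, ΔJ).
(a)–(c): forbidden (parity, ΔS, ΔL, ΔJ).
(b)–(c): forbidden (parity, ΔS, ΔL, ΔJ).
Allowed pairs: 0 of 3.

0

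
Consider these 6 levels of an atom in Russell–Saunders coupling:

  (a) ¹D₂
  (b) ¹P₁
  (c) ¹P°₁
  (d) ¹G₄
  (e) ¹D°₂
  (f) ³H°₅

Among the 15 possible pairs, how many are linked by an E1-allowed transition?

(a)–(b): forbidden (parity).
(a)–(c): allowed.
(a)–(d): forbidden (parity, ΔL, ΔJ).
(a)–(e): allowed.
(a)–(f): forbidden (ΔS, ΔL, ΔJ).
(b)–(c): allowed.
(b)–(d): forbidden (parity, ΔL, ΔJ).
(b)–(e): allowed.
(b)–(f): forbidden (ΔS, ΔL, ΔJ).
(c)–(d): forbidden (ΔL, ΔJ).
(c)–(e): forbidden (parity).
(c)–(f): forbidden (parity, ΔS, ΔL, ΔJ).
(d)–(e): forbidden (ΔL, ΔJ).
(d)–(f): forbidden (ΔS).
(e)–(f): forbidden (parity, ΔS, ΔL, ΔJ).
Allowed pairs: 4 of 15.

4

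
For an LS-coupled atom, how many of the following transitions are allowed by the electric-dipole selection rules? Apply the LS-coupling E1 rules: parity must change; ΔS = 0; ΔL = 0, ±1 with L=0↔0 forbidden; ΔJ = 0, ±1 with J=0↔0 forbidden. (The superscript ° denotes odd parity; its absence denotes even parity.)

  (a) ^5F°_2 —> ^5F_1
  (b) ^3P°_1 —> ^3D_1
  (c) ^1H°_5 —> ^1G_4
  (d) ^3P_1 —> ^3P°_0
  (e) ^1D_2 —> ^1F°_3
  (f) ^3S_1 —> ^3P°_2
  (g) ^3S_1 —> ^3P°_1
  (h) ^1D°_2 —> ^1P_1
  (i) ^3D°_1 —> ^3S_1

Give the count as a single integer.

8

(a) allowed
(b) allowed
(c) allowed
(d) allowed
(e) allowed
(f) allowed
(g) allowed
(h) allowed
(i) forbidden (ΔL fails)
Total allowed: 8 of 9.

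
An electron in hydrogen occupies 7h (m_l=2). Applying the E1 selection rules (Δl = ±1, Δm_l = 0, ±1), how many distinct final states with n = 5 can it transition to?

E1 requires Δl = ±1, so l_f ∈ {4, 6}; with 0 ≤ l_f ≤ n_f−1 = 4, the allowed l_f values are {4}.
For l_f = 4: m_f ∈ {m_i−1, m_i, m_i+1} ∩ [−4, 4] = {1, 2, 3} → 3 states.
Total: 3.

3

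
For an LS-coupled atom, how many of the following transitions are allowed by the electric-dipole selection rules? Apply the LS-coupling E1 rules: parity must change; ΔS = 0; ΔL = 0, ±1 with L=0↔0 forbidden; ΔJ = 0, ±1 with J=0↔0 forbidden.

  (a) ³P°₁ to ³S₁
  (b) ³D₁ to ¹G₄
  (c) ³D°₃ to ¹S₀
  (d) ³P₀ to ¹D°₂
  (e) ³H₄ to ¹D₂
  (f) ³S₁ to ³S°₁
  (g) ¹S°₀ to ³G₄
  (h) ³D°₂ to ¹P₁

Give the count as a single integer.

1

(a) allowed
(b) forbidden (parity, ΔS, ΔL, ΔJ fail)
(c) forbidden (ΔS, ΔL, ΔJ fail)
(d) forbidden (ΔS, ΔJ fail)
(e) forbidden (parity, ΔS, ΔL, ΔJ fail)
(f) forbidden (ΔL fails)
(g) forbidden (ΔS, ΔL, ΔJ fail)
(h) forbidden (ΔS fails)
Total allowed: 1 of 8.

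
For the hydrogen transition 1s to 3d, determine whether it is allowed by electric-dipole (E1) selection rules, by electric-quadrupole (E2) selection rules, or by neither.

E2

Δl = 2 − 0 = +2; l_i + l_f = 2.
E1 (Δl = ±1): not satisfied.
E2 (Δl = 0,±2, l_i+l_f ≥ 2): satisfied.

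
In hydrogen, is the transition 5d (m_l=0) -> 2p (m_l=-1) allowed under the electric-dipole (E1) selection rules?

Δl = 1 − 2 = -1; the E1 rule Δl = ±1 is satisfied.
Δm_l = -1 − (0) = -1. E1 requires Δm_l = 0, ±1: satisfied.
All E1 selection rules are satisfied.

allowed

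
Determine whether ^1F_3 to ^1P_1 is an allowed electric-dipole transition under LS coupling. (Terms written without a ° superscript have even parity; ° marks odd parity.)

Reading off the term symbols: S 0→0, L 3→1, J 3→1, parity even→even.
Parity must change: even → even — fails.
ΔS = 0: S: 0 → 0 — ok.
ΔL = 0, ±1 (not L=0↔0): L: 3 → 1, ΔL = -2 — fails.
ΔJ = 0, ±1 (not J=0↔0): J: 3 → 1, ΔJ = -2 — fails.
Rule(s) violated: parity, ΔL, ΔJ.

forbidden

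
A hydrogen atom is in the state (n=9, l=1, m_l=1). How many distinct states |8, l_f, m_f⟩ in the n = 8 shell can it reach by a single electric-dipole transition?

4

E1 requires Δl = ±1, so l_f ∈ {0, 2}; with 0 ≤ l_f ≤ n_f−1 = 7, the allowed l_f values are {0, 2}.
For l_f = 0: m_f ∈ {m_i−1, m_i, m_i+1} ∩ [−0, 0] = {0} → 1 state.
For l_f = 2: m_f ∈ {m_i−1, m_i, m_i+1} ∩ [−2, 2] = {0, 1, 2} → 3 states.
Total: 4.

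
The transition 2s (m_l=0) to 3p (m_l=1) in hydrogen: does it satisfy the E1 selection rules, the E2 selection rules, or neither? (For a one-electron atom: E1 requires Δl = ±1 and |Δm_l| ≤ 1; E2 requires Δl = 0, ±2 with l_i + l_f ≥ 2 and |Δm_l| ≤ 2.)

Δl = 1 − 0 = +1; l_i + l_f = 1.
Δm_l = +1.
E1 (Δl = ±1, |Δm_l| ≤ 1): satisfied.
E2 (Δl = 0,±2, l_i+l_f ≥ 2, |Δm_l| ≤ 2): not satisfied.

E1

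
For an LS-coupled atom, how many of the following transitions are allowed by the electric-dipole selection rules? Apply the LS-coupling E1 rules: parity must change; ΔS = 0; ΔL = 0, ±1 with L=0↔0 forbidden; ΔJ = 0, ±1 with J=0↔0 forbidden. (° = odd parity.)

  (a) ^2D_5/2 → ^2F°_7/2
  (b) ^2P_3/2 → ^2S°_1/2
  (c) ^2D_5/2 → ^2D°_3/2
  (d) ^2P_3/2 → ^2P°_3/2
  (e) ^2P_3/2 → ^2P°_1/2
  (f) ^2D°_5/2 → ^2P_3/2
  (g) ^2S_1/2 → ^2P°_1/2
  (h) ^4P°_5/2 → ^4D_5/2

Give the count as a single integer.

8

(a) allowed
(b) allowed
(c) allowed
(d) allowed
(e) allowed
(f) allowed
(g) allowed
(h) allowed
Total allowed: 8 of 8.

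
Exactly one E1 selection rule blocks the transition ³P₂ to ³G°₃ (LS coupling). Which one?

Parity must change: even → odd — ✓.
ΔS = 0: S: 1 → 1 — ✓.
ΔL = 0, ±1 (not L=0↔0): L: 1 → 4, ΔL = +3 — ✗.
ΔJ = 0, ±1 (not J=0↔0): J: 2 → 3, ΔJ = +1 — ✓.

the ΔL = 0, ±1 rule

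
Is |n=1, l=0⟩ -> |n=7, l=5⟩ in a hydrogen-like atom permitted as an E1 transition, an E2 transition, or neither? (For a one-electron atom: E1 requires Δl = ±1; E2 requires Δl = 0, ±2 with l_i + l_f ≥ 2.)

neither

Δl = 5 − 0 = +5; l_i + l_f = 5.
E1 (Δl = ±1): not satisfied.
E2 (Δl = 0,±2, l_i+l_f ≥ 2): not satisfied.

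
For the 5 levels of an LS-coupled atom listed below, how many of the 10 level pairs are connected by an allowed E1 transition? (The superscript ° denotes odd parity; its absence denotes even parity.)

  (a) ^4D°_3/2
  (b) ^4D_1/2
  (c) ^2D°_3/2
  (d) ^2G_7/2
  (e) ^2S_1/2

(a)–(b): allowed.
(a)–(c): forbidden (parity, ΔS).
(a)–(d): forbidden (ΔS, ΔL, ΔJ).
(a)–(e): forbidden (ΔS, ΔL).
(b)–(c): forbidden (ΔS).
(b)–(d): forbidden (parity, ΔS, ΔL, ΔJ).
(b)–(e): forbidden (parity, ΔS, ΔL).
(c)–(d): forbidden (ΔL, ΔJ).
(c)–(e): forbidden (ΔL).
(d)–(e): forbidden (parity, ΔL, ΔJ).
Allowed pairs: 1 of 10.

1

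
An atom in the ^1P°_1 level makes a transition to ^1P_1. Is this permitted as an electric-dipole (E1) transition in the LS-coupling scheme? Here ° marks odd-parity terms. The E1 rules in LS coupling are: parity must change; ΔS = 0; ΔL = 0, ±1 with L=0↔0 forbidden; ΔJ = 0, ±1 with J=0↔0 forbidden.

allowed

ΔL = 0, ±1 (not L=0↔0): L: 1 → 1, ΔL = +0 — ok.
ΔS = 0: S: 0 → 0 — ok.
Parity must change: odd → even — ok.
ΔJ = 0, ±1 (not J=0↔0): J: 1 → 1, ΔJ = +0 — ok.
All four E1 rules are satisfied.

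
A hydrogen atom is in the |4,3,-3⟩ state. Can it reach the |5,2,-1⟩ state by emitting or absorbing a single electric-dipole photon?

Initial l = 3, final l = 2, so Δl = -1. E1 requires Δl = ±1: ok.
Δm_l = -1 − (-3) = +2. E1 requires Δm_l = 0, ±1: fails.
The transition is electric-dipole forbidden.

forbidden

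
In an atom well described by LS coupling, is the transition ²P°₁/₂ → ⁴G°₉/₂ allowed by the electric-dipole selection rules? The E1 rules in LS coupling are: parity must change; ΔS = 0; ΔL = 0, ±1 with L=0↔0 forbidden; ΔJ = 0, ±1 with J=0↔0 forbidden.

forbidden

ΔL = 0, ±1 (not L=0↔0): L: 1 → 4, ΔL = +3 — ✗.
ΔS = 0: S: 1/2 → 3/2 — ✗.
ΔJ = 0, ±1 (not J=0↔0): J: 1/2 → 9/2, ΔJ = +4 — ✗.
Parity must change: odd → odd — ✗.
Rule(s) violated: parity, ΔS, ΔL, ΔJ.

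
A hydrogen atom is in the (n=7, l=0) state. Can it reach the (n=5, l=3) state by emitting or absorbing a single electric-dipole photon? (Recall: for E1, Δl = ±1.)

l: 0 → 3 (Δl = +3). Δl = ±1 fails.
The transition is electric-dipole forbidden.

forbidden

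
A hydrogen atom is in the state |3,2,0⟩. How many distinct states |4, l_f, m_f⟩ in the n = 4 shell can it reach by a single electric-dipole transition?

E1 requires Δl = ±1, so l_f ∈ {1, 3}; with 0 ≤ l_f ≤ n_f−1 = 3, the allowed l_f values are {1, 3}.
For l_f = 1: m_f ∈ {m_i−1, m_i, m_i+1} ∩ [−1, 1] = {-1, 0, 1} → 3 states.
For l_f = 3: m_f ∈ {m_i−1, m_i, m_i+1} ∩ [−3, 3] = {-1, 0, 1} → 3 states.
Total: 6.

6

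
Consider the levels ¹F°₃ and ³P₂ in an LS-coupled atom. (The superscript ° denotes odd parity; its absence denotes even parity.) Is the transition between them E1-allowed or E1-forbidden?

Initial level: S=0, L=3, J=3, parity odd. Final level: S=1, L=1, J=2, parity even.
Parity must change: odd → even — ✓.
ΔS = 0: S: 0 → 1 — ✗.
ΔL = 0, ±1 (not L=0↔0): L: 3 → 1, ΔL = -2 — ✗.
ΔJ = 0, ±1 (not J=0↔0): J: 3 → 2, ΔJ = -1 — ✓.
Rule(s) violated: ΔS, ΔL.

forbidden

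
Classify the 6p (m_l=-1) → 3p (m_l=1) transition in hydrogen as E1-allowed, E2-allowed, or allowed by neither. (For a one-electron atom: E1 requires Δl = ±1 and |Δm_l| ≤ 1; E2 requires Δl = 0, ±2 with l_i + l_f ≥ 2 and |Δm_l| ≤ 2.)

E2

Δl = 1 − 1 = +0; l_i + l_f = 2.
Δm_l = +2.
E1 (Δl = ±1, |Δm_l| ≤ 1): not satisfied.
E2 (Δl = 0,±2, l_i+l_f ≥ 2, |Δm_l| ≤ 2): satisfied.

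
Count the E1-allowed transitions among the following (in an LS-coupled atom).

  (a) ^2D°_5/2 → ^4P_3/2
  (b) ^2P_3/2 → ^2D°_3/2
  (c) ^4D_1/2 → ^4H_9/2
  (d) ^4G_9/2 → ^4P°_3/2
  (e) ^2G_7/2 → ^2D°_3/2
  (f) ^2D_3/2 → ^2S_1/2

1

(a) forbidden (ΔS fails)
(b) allowed
(c) forbidden (parity, ΔL, ΔJ fail)
(d) forbidden (ΔL, ΔJ fail)
(e) forbidden (ΔL, ΔJ fail)
(f) forbidden (parity, ΔL fail)
Total allowed: 1 of 6.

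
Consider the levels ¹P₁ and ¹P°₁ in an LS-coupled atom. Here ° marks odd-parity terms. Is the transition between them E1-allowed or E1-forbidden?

Reading off the term symbols: S 0→0, L 1→1, J 1→1, parity even→odd.
Parity must change: even → odd — ok.
ΔS = 0: S: 0 → 0 — ok.
ΔL = 0, ±1 (not L=0↔0): L: 1 → 1, ΔL = +0 — ok.
ΔJ = 0, ±1 (not J=0↔0): J: 1 → 1, ΔJ = +0 — ok.
All four E1 rules are satisfied.

allowed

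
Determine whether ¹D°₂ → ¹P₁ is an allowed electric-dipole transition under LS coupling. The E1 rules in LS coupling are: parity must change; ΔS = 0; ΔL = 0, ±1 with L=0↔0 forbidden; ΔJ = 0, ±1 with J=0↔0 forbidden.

Parity must change: odd → even — passes.
ΔS = 0: S: 0 → 0 — passes.
ΔL = 0, ±1 (not L=0↔0): L: 2 → 1, ΔL = -1 — passes.
ΔJ = 0, ±1 (not J=0↔0): J: 2 → 1, ΔJ = -1 — passes.
All four E1 rules are satisfied.

allowed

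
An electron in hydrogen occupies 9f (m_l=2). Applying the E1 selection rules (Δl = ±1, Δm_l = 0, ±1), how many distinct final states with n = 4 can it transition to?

2

E1 requires Δl = ±1, so l_f ∈ {2, 4}; with 0 ≤ l_f ≤ n_f−1 = 3, the allowed l_f values are {2}.
For l_f = 2: m_f ∈ {m_i−1, m_i, m_i+1} ∩ [−2, 2] = {1, 2} → 2 states.
Total: 2.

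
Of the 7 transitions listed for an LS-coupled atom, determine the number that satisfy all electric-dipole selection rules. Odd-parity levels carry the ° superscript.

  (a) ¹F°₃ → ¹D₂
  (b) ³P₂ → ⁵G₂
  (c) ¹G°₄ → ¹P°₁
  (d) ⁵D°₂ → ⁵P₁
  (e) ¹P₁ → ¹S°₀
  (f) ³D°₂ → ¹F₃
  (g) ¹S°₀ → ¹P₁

(a) allowed
(b) forbidden (parity, ΔS, ΔL fail)
(c) forbidden (parity, ΔL, ΔJ fail)
(d) allowed
(e) allowed
(f) forbidden (ΔS fails)
(g) allowed
Total allowed: 4 of 7.

4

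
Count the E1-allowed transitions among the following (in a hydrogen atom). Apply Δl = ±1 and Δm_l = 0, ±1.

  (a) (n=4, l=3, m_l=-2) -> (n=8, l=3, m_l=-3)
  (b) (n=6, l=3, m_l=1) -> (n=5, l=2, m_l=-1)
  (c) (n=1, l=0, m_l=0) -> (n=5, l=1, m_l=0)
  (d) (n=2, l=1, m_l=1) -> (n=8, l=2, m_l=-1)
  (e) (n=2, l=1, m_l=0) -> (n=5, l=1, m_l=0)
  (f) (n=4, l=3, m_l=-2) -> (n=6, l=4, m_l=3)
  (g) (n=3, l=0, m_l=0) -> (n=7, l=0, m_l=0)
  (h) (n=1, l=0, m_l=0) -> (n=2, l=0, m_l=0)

1

(a) forbidden — Δl = +0 (E1 requires Δl = ±1)
(b) forbidden — Δm_l = -2 (E1 requires Δm_l = 0, ±1)
(c) allowed
(d) forbidden — Δm_l = -2 (E1 requires Δm_l = 0, ±1)
(e) forbidden — Δl = +0 (E1 requires Δl = ±1)
(f) forbidden — Δm_l = +5 (E1 requires Δm_l = 0, ±1)
(g) forbidden — Δl = +0 (E1 requires Δl = ±1)
(h) forbidden — Δl = +0 (E1 requires Δl = ±1)
Total allowed: 1 of 8.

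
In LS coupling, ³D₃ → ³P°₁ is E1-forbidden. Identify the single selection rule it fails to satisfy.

the ΔJ = 0, ±1 rule

Reading off the term symbols: S 1→1, L 2→1, J 3→1, parity even→odd.
ΔL = 0, ±1 (not L=0↔0): L: 2 → 1, ΔL = -1 — ✓.
ΔS = 0: S: 1 → 1 — ✓.
Parity must change: even → odd — ✓.
ΔJ = 0, ±1 (not J=0↔0): J: 3 → 1, ΔJ = -2 — ✗.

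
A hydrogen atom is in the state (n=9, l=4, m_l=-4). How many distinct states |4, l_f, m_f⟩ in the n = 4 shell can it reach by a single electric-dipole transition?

E1 requires Δl = ±1, so l_f ∈ {3, 5}; with 0 ≤ l_f ≤ n_f−1 = 3, the allowed l_f values are {3}.
For l_f = 3: m_f ∈ {m_i−1, m_i, m_i+1} ∩ [−3, 3] = {-3} → 1 state.
Total: 1.

1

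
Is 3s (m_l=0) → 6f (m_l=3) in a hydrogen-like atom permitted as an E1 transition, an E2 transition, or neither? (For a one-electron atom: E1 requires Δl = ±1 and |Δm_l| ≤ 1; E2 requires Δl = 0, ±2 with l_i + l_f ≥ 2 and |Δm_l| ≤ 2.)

neither

Δl = 3 − 0 = +3; l_i + l_f = 3.
Δm_l = +3.
E1 (Δl = ±1, |Δm_l| ≤ 1): not satisfied.
E2 (Δl = 0,±2, l_i+l_f ≥ 2, |Δm_l| ≤ 2): not satisfied.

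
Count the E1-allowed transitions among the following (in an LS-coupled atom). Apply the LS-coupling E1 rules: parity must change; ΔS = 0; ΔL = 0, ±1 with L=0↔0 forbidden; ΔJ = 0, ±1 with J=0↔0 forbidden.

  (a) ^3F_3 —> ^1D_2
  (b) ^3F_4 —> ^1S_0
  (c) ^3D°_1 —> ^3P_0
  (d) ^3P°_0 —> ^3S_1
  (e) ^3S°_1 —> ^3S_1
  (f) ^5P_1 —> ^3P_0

(a) forbidden (parity, ΔS fail)
(b) forbidden (parity, ΔS, ΔL, ΔJ fail)
(c) allowed
(d) allowed
(e) forbidden (ΔL fails)
(f) forbidden (parity, ΔS fail)
Total allowed: 2 of 6.

2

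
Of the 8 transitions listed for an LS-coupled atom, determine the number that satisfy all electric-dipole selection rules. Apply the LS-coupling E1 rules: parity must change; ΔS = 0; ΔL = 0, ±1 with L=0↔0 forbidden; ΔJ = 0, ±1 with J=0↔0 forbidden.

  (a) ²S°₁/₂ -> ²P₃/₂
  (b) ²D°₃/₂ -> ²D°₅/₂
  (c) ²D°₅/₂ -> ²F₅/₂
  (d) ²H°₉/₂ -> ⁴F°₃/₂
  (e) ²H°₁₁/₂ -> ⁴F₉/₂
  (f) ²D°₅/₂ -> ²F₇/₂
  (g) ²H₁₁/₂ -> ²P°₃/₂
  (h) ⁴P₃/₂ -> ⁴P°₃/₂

(a) allowed
(b) forbidden (parity fails)
(c) allowed
(d) forbidden (parity, ΔS, ΔL, ΔJ fail)
(e) forbidden (ΔS, ΔL fail)
(f) allowed
(g) forbidden (ΔL, ΔJ fail)
(h) allowed
Total allowed: 4 of 8.

4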